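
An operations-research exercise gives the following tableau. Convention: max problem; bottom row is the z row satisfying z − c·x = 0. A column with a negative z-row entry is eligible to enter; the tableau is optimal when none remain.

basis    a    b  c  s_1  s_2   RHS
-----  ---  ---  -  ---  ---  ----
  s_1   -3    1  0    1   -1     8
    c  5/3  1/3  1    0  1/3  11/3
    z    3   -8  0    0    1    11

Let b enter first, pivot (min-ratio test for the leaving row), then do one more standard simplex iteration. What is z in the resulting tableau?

663/8

Ratio test on column b — row 1: 8/1 = 8; row 2: (11/3)/(1/3) = 11. Minimum is 8 at row 1 (s_1 leaves); pivot element 1.
Pivot on row 1; the z-row RHS becomes 11 − (-8)·8 = 75.
Next entering variable (most negative z-row entry -21): a.
Ratio test on column a — row 1: entry -3 ≤ 0; row 2: 1/(8/3) = 3/8. Minimum is 3/8 at row 2 (c leaves); pivot element 8/3.
After the second pivot the z-row RHS is 75 − (-21)·(3/8) = 663/8.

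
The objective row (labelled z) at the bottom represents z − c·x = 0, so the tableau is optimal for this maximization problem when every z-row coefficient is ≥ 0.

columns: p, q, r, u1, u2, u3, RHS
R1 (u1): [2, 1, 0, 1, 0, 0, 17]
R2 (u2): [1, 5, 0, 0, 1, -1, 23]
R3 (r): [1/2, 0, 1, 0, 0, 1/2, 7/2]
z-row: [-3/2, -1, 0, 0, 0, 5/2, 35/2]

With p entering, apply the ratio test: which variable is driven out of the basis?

Column p entries and ratios — u1: 17/2 = 17/2; u2: 23/1 = 23; r: (7/2)/(1/2) = 7.
Smallest ratio is 7 in the row of r, so r leaves.

r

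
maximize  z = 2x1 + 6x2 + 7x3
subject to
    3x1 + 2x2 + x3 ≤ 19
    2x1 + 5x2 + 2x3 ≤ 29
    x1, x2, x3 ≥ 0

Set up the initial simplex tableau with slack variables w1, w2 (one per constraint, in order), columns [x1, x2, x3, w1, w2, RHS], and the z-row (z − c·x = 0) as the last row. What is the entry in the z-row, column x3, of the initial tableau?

-7

The z-row carries the negated objective coefficients: the x3 entry is -7.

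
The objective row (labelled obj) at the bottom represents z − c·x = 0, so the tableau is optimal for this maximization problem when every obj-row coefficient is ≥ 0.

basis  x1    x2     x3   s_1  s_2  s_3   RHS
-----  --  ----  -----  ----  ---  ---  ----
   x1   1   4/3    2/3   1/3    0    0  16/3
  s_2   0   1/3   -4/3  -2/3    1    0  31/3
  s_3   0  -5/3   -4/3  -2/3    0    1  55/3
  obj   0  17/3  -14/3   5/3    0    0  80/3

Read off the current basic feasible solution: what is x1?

x1 is basic (row 1); its value is the RHS of that row, 16/3.

16/3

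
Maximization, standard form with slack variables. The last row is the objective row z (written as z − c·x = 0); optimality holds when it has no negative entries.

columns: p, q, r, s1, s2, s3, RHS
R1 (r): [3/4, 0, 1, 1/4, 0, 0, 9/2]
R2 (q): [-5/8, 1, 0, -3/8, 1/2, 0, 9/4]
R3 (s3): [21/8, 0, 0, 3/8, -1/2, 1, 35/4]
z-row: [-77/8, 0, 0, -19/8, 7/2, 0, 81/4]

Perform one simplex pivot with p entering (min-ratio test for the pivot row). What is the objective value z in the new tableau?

Ratio test on column p — row 1: (9/2)/(3/4) = 6; row 2: entry -5/8 ≤ 0; row 3: (35/4)/(21/8) = 10/3. Minimum is 10/3 at row 3 (s3 leaves); pivot element 21/8.
Pivot on row 3; the z-row RHS becomes 81/4 − (-77/8)·(10/3) = 157/3.

157/3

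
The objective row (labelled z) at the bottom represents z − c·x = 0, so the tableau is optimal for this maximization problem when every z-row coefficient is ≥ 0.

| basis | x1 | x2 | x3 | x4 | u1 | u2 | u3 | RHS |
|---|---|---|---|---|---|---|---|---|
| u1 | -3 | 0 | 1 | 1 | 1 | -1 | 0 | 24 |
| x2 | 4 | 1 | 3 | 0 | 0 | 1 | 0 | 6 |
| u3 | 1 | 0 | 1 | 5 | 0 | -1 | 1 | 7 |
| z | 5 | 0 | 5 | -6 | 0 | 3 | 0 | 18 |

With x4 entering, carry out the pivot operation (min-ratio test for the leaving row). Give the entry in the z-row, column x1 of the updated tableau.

31/5

Ratio test on column x4 — row 1: 24/1 = 24; row 2: entry 0 ≤ 0; row 3: 7/5 = 7/5. Minimum is 7/5 at row 3 (u3 leaves); pivot element 5.
Divide row 3 by 5; eliminate column x4 from the other rows.
z-row update in column x1: 5 − (-6)·(1/5) = 31/5.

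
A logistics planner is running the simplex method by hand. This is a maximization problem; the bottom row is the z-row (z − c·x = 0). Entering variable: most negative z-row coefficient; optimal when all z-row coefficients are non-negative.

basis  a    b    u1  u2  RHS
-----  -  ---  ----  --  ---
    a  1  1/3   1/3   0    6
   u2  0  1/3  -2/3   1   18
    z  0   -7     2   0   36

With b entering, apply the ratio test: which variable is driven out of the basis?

a

Column b entries and ratios — a: 6/(1/3) = 18; u2: 18/(1/3) = 54.
Smallest ratio is 18 in the row of a, so a leaves.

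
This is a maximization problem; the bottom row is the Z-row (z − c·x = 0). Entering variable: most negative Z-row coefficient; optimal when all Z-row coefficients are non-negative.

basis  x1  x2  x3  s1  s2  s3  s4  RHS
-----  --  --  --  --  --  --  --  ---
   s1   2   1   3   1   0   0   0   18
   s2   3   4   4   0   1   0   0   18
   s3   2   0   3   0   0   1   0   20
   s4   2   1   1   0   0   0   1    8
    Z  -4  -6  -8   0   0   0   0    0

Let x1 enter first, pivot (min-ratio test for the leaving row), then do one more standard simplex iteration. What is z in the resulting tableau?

Ratio test on column x1 — row 1: 18/2 = 9; row 2: 18/3 = 6; row 3: 20/2 = 10; row 4: 8/2 = 4. Minimum is 4 at row 4 (s4 leaves); pivot element 2.
Pivot on row 4; the Z-row RHS becomes 0 − (-4)·4 = 16.
Next entering variable (most negative Z-row entry -6): x3.
Ratio test on column x3 — row 1: 10/2 = 5; row 2: 6/(5/2) = 12/5; row 3: 12/2 = 6; row 4: 4/(1/2) = 8. Minimum is 12/5 at row 2 (s2 leaves); pivot element 5/2.
After the second pivot the Z-row RHS is 16 − (-6)·(12/5) = 152/5.

152/5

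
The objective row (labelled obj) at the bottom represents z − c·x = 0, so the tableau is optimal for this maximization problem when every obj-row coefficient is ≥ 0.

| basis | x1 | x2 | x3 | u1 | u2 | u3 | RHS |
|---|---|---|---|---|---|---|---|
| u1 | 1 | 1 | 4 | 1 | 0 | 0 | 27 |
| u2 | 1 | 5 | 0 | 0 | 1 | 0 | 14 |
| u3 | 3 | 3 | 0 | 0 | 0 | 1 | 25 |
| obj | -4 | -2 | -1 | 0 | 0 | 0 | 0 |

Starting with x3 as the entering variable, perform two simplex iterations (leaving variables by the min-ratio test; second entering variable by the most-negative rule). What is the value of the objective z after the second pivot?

Ratio test on column x3 — row 1: 27/4 = 27/4; row 2: entry 0 ≤ 0; row 3: entry 0 ≤ 0. Minimum is 27/4 at row 1 (u1 leaves); pivot element 4.
Pivot on row 1; the obj-row RHS becomes 0 − (-1)·(27/4) = 27/4.
Next entering variable (most negative obj-row entry -15/4): x1.
Ratio test on column x1 — row 1: (27/4)/(1/4) = 27; row 2: 14/1 = 14; row 3: 25/3 = 25/3. Minimum is 25/3 at row 3 (u3 leaves); pivot element 3.
After the second pivot the obj-row RHS is 27/4 − (-15/4)·(25/3) = 38.

38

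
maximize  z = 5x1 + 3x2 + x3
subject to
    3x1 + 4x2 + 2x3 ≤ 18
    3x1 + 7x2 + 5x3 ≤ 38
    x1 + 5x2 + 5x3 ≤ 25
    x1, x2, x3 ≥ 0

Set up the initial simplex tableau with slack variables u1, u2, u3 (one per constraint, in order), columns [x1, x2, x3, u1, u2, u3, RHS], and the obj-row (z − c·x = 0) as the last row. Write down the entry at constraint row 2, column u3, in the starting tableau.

Slack u3 belongs to constraint 3; its column is the unit vector e_3, so the entry in row 2 is 0.

0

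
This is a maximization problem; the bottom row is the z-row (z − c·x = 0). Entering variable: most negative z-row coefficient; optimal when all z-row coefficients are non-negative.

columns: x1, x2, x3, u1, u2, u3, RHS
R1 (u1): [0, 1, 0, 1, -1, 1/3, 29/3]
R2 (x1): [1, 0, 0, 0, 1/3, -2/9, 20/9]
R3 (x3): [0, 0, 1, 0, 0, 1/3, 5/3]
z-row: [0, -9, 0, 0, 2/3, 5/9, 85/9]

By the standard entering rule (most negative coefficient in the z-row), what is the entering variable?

x2

Negative z-row entries: x2: -9.
The most negative is -9 in column x2, so x2 enters.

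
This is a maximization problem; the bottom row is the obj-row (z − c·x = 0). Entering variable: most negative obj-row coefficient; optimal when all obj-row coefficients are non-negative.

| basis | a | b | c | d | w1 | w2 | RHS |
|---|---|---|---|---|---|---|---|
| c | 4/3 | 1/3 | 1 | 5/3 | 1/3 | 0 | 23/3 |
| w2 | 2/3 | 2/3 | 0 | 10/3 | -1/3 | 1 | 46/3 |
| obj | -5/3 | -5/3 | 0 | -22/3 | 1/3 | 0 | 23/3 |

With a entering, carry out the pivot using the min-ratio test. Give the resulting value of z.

69/4

Ratio test on column a — row 1: (23/3)/(4/3) = 23/4; row 2: (46/3)/(2/3) = 23. Minimum is 23/4 at row 1 (c leaves); pivot element 4/3.
Pivot on row 1; the obj-row RHS becomes 23/3 − (-5/3)·(23/4) = 69/4.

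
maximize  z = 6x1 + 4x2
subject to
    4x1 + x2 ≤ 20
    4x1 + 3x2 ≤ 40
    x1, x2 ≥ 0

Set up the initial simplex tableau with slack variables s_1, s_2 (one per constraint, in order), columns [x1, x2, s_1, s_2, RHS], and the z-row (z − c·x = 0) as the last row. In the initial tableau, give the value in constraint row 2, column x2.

Constraint 2 has coefficient 3 on x2.

3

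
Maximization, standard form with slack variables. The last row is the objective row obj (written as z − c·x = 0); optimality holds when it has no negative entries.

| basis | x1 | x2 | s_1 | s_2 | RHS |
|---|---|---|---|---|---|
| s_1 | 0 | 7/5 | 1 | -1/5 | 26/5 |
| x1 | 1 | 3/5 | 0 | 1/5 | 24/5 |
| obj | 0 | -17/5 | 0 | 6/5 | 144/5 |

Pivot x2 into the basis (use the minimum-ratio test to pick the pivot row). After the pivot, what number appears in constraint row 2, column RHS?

18/7

Ratio test on column x2 — row 1: (26/5)/(7/5) = 26/7; row 2: (24/5)/(3/5) = 8. Minimum is 26/7 at row 1 (s_1 leaves); pivot element 7/5.
Divide row 1 by 7/5; eliminate column x2 from the other rows.
Row 2 update in column RHS: 24/5 − (3/5)·(26/7) = 18/7.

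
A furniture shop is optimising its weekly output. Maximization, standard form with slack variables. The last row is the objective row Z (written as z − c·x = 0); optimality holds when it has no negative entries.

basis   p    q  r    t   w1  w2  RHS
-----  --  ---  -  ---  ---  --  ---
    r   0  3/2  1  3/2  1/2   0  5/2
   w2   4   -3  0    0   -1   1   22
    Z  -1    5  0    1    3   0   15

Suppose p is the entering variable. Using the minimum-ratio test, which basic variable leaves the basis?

w2

Column p entries and ratios — r: 0 ≤ 0, skip; w2: 22/4 = 11/2.
Smallest ratio is 11/2 in the row of w2, so w2 leaves.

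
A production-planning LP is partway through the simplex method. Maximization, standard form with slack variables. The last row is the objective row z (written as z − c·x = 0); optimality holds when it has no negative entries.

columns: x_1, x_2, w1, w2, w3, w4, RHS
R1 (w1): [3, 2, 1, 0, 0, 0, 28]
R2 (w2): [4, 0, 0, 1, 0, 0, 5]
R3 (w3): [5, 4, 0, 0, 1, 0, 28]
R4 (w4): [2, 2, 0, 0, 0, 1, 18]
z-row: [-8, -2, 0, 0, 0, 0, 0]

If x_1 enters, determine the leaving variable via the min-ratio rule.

Column x_1 entries and ratios — w1: 28/3 = 28/3; w2: 5/4 = 5/4; w3: 28/5 = 28/5; w4: 18/2 = 9.
Smallest ratio is 5/4 in the row of w2, so w2 leaves.

w2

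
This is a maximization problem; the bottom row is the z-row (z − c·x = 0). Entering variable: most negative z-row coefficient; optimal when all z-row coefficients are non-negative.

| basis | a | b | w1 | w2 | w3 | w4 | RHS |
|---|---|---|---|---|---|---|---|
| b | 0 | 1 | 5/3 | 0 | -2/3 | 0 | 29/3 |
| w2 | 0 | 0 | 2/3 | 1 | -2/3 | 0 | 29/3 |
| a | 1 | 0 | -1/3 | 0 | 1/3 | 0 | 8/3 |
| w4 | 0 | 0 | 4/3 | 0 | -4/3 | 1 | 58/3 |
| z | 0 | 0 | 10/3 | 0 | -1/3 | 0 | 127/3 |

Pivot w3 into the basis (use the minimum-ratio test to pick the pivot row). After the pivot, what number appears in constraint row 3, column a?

3

Ratio test on column w3 — row 1: entry -2/3 ≤ 0; row 2: entry -2/3 ≤ 0; row 3: (8/3)/(1/3) = 8; row 4: entry -4/3 ≤ 0. Minimum is 8 at row 3 (a leaves); pivot element 1/3.
Divide row 3 by 1/3; eliminate column w3 from the other rows.
In the new row 3, the a entry is the old entry divided by the pivot: 1/(1/3) = 3.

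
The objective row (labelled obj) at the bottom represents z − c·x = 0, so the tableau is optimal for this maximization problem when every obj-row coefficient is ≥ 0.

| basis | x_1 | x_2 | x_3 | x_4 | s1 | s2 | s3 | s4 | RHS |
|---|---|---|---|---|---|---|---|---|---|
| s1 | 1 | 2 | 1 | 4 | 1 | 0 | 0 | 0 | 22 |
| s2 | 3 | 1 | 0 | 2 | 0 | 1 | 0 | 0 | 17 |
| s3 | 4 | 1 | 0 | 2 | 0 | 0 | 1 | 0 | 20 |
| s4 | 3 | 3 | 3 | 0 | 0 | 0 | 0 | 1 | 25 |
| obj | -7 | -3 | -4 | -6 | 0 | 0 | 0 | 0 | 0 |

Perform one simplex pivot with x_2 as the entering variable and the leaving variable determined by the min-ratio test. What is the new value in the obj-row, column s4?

1

Ratio test on column x_2 — row 1: 22/2 = 11; row 2: 17/1 = 17; row 3: 20/1 = 20; row 4: 25/3 = 25/3. Minimum is 25/3 at row 4 (s4 leaves); pivot element 3.
Divide row 4 by 3; eliminate column x_2 from the other rows.
obj-row update in column s4: 0 − (-3)·(1/3) = 1.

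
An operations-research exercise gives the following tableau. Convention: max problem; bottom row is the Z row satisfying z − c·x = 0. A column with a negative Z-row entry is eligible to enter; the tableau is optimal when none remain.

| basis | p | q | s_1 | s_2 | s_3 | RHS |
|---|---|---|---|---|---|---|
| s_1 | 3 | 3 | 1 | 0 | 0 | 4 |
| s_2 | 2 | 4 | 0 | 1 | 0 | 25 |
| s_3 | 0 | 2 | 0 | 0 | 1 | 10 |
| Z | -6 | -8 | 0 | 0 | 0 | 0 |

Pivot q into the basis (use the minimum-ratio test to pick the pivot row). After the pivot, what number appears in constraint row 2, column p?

-2

Ratio test on column q — row 1: 4/3 = 4/3; row 2: 25/4 = 25/4; row 3: 10/2 = 5. Minimum is 4/3 at row 1 (s_1 leaves); pivot element 3.
Divide row 1 by 3; eliminate column q from the other rows.
Row 2 update in column p: 2 − 4·1 = -2.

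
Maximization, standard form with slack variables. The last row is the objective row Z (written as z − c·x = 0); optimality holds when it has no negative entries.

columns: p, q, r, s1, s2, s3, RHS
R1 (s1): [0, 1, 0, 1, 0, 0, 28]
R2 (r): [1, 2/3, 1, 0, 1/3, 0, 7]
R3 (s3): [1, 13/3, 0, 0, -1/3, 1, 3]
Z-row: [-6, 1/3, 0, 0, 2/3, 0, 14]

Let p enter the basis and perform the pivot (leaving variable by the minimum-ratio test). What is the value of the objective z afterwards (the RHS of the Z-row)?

32

Ratio test on column p — row 1: entry 0 ≤ 0; row 2: 7/1 = 7; row 3: 3/1 = 3. Minimum is 3 at row 3 (s3 leaves); pivot element 1.
Pivot on row 3; the Z-row RHS becomes 14 − (-6)·3 = 32.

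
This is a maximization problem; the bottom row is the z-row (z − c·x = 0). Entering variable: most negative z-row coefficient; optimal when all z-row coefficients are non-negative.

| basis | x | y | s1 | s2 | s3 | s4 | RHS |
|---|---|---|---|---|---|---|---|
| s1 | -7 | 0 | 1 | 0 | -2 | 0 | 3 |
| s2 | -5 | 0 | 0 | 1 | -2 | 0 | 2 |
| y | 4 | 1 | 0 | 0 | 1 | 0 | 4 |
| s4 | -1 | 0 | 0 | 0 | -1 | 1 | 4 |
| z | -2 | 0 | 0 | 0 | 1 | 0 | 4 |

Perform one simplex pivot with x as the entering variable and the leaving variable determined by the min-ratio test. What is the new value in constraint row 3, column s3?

Ratio test on column x — row 1: entry -7 ≤ 0; row 2: entry -5 ≤ 0; row 3: 4/4 = 1; row 4: entry -1 ≤ 0. Minimum is 1 at row 3 (y leaves); pivot element 4.
Divide row 3 by 4; eliminate column x from the other rows.
In the new row 3, the s3 entry is the old entry divided by the pivot: 1/4 = 1/4.

1/4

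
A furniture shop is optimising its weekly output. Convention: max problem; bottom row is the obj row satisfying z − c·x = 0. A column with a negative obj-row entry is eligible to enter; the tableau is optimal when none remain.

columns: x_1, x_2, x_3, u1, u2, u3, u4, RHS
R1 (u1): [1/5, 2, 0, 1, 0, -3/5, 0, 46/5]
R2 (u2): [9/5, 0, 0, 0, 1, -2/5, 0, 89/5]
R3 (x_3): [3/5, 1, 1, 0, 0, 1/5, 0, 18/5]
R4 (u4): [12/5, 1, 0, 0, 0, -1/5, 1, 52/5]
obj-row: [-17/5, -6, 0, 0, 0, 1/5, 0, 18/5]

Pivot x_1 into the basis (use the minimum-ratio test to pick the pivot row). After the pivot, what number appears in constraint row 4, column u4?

5/12

Ratio test on column x_1 — row 1: (46/5)/(1/5) = 46; row 2: (89/5)/(9/5) = 89/9; row 3: (18/5)/(3/5) = 6; row 4: (52/5)/(12/5) = 13/3. Minimum is 13/3 at row 4 (u4 leaves); pivot element 12/5.
Divide row 4 by 12/5; eliminate column x_1 from the other rows.
In the new row 4, the u4 entry is the old entry divided by the pivot: 1/(12/5) = 5/12.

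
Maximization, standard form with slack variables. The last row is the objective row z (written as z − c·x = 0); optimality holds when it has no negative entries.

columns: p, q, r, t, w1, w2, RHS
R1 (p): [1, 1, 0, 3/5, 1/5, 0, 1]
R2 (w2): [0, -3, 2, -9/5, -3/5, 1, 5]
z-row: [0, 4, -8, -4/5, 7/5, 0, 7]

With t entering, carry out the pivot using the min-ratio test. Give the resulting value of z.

25/3

Ratio test on column t — row 1: 1/(3/5) = 5/3; row 2: entry -9/5 ≤ 0. Minimum is 5/3 at row 1 (p leaves); pivot element 3/5.
Pivot on row 1; the z-row RHS becomes 7 − (-4/5)·(5/3) = 25/3.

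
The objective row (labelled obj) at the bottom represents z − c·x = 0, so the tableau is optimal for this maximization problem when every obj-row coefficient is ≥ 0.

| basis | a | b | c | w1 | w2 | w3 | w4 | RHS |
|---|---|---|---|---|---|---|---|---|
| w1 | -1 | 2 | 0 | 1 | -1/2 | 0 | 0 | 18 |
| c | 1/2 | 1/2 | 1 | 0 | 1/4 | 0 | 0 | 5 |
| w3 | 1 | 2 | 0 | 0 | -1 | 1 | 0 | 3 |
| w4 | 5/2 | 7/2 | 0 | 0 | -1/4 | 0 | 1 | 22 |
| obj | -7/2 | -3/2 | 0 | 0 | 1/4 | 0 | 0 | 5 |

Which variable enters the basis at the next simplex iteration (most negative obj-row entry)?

Negative obj-row entries: a: -7/2, b: -3/2.
The most negative is -7/2 in column a, so a enters.

a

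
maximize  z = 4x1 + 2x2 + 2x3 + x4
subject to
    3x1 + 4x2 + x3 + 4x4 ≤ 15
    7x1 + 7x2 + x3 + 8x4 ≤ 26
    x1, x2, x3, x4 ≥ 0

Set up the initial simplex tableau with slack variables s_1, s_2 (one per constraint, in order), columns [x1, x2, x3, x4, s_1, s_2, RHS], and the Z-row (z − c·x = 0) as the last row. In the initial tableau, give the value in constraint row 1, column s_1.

Slack s_1 belongs to constraint 1; its column is the unit vector e_1, so the entry in row 1 is 1.

1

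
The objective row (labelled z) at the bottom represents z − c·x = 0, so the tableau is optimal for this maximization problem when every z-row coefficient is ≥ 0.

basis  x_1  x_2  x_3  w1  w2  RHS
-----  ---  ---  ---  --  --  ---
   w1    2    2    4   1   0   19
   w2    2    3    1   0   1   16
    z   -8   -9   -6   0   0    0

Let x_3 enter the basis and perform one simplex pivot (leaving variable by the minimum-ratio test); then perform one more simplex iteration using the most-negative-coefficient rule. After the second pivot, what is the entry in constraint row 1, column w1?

Ratio test on column x_3 — row 1: 19/4 = 19/4; row 2: 16/1 = 16. Minimum is 19/4 at row 1 (w1 leaves); pivot element 4.
Divide row 1 by 4; eliminate column x_3 from the other rows.
Second iteration: most negative z-row entry is -6 in column x_2, so x_2 enters.
Ratio test on column x_2 — row 1: (19/4)/(1/2) = 19/2; row 2: (45/4)/(5/2) = 9/2. Minimum is 9/2 at row 2 (w2 leaves); pivot element 5/2.
Divide row 2 by 5/2; eliminate column x_2 from the other rows.
After both pivots, the entry at constraint row 1, column w1 is 3/10.

3/10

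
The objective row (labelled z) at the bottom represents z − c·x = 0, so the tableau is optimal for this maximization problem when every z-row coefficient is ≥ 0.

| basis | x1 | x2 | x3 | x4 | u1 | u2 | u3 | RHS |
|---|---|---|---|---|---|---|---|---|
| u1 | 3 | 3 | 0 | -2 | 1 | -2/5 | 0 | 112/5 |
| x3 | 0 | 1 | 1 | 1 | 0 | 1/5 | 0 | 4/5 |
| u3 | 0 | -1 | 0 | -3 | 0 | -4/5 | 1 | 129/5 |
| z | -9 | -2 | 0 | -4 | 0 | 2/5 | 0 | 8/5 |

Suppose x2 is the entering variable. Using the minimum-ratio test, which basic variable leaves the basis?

x3

Column x2 entries and ratios — u1: (112/5)/3 = 112/15; x3: (4/5)/1 = 4/5; u3: -1 ≤ 0, skip.
Smallest ratio is 4/5 in the row of x3, so x3 leaves.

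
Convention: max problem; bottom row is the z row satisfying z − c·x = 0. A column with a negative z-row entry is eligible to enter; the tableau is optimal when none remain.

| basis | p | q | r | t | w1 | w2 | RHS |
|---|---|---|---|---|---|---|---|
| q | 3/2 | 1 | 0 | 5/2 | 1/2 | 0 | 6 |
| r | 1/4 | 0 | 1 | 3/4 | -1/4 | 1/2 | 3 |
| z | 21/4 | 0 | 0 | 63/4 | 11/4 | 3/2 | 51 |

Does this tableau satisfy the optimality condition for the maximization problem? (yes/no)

Every z-row coefficient is ≥ 0, so the tableau is optimal.

yes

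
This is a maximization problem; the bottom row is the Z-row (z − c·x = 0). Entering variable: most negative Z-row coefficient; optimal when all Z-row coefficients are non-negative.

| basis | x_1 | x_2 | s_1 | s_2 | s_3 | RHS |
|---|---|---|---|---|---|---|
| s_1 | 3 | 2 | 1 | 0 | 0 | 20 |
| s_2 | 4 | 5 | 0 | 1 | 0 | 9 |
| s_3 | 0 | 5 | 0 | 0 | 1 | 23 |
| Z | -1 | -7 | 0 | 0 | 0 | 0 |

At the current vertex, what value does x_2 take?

0

x_2 is not in the basis, so in the current basic feasible solution x_2 = 0.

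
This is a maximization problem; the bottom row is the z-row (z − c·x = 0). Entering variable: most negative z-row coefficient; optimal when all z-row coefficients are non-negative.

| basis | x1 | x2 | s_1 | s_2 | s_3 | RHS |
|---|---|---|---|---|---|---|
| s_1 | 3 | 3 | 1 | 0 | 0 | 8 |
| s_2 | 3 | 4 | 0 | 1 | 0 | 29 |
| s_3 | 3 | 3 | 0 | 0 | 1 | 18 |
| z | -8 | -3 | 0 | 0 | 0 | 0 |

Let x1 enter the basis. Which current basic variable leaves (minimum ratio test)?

Column x1 entries and ratios — s_1: 8/3 = 8/3; s_2: 29/3 = 29/3; s_3: 18/3 = 6.
Smallest ratio is 8/3 in the row of s_1, so s_1 leaves.

s_1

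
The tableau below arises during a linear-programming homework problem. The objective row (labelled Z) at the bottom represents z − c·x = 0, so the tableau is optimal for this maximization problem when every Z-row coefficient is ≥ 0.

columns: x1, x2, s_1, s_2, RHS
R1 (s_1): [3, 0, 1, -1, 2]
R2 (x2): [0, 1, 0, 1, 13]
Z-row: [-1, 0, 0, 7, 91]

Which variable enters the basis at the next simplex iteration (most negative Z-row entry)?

Negative Z-row entries: x1: -1.
The most negative is -1 in column x1, so x1 enters.

x1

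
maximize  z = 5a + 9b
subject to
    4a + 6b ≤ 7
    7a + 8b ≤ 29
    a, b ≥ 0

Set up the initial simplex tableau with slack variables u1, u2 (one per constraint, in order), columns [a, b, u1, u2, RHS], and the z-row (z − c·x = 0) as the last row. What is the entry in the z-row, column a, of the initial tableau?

-5

The z-row carries the negated objective coefficients: the a entry is -5.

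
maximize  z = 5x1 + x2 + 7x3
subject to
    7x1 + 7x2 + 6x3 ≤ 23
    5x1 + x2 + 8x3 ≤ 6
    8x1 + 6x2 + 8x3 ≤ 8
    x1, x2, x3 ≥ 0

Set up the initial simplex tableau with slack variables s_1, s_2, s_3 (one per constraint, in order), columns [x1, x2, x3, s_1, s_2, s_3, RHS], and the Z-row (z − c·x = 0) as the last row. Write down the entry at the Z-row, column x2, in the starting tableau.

-1

The Z-row carries the negated objective coefficients: the x2 entry is -1.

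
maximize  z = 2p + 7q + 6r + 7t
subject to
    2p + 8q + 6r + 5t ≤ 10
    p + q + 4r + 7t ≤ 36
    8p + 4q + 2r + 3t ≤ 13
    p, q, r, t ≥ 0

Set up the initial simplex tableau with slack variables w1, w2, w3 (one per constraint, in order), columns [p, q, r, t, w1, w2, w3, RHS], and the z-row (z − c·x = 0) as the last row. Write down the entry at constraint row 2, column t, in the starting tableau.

Constraint 2 has coefficient 7 on t.

7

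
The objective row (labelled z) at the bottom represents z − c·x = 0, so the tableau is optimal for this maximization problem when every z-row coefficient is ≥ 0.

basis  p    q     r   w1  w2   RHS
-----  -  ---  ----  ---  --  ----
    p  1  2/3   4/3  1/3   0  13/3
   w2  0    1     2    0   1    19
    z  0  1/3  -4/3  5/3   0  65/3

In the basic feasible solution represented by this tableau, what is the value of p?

p is basic (row 1); its value is the RHS of that row, 13/3.

13/3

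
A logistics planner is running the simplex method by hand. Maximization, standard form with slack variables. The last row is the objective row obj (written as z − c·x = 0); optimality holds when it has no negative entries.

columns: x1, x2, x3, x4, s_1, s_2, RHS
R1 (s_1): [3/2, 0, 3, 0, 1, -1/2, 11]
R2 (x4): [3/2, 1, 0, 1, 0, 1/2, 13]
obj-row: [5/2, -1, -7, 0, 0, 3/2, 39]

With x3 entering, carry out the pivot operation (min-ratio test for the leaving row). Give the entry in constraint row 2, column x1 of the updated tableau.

Ratio test on column x3 — row 1: 11/3 = 11/3; row 2: entry 0 ≤ 0. Minimum is 11/3 at row 1 (s_1 leaves); pivot element 3.
Divide row 1 by 3; eliminate column x3 from the other rows.
Row 2 update in column x1: 3/2 − 0·(1/2) = 3/2.

3/2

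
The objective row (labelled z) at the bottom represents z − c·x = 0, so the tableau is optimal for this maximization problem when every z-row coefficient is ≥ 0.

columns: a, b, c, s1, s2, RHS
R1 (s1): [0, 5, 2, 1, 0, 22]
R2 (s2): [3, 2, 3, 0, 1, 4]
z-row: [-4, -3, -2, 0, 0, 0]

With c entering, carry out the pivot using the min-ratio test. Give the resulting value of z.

Ratio test on column c — row 1: 22/2 = 11; row 2: 4/3 = 4/3. Minimum is 4/3 at row 2 (s2 leaves); pivot element 3.
Pivot on row 2; the z-row RHS becomes 0 − (-2)·(4/3) = 8/3.

8/3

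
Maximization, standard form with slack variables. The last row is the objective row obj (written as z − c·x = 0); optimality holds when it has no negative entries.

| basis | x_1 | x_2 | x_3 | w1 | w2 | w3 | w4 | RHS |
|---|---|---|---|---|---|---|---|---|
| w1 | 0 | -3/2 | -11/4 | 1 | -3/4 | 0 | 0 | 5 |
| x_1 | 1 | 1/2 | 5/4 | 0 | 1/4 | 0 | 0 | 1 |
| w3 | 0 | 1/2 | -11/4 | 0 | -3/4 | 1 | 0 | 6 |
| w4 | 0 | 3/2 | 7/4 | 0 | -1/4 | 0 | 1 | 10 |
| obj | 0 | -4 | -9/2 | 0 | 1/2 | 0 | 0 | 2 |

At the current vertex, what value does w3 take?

6

w3 is basic (row 3); its value is the RHS of that row, 6.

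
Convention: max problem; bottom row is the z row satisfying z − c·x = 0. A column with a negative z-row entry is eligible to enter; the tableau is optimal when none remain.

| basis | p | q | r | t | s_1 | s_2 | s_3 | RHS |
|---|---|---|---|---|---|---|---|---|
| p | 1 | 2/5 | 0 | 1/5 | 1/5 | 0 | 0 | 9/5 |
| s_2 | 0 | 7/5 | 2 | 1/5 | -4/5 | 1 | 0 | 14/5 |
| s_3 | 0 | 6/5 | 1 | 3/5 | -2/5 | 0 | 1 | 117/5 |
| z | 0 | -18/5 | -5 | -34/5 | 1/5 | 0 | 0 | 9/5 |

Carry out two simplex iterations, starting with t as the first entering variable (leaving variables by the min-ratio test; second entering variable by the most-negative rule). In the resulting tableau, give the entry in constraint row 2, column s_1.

Ratio test on column t — row 1: (9/5)/(1/5) = 9; row 2: (14/5)/(1/5) = 14; row 3: (117/5)/(3/5) = 39. Minimum is 9 at row 1 (p leaves); pivot element 1/5.
Divide row 1 by 1/5; eliminate column t from the other rows.
Second iteration: most negative z-row entry is -5 in column r, so r enters.
Ratio test on column r — row 1: entry 0 ≤ 0; row 2: 1/2 = 1/2; row 3: 18/1 = 18. Minimum is 1/2 at row 2 (s_2 leaves); pivot element 2.
Divide row 2 by 2; eliminate column r from the other rows.
After both pivots, the entry at constraint row 2, column s_1 is -1/2.

-1/2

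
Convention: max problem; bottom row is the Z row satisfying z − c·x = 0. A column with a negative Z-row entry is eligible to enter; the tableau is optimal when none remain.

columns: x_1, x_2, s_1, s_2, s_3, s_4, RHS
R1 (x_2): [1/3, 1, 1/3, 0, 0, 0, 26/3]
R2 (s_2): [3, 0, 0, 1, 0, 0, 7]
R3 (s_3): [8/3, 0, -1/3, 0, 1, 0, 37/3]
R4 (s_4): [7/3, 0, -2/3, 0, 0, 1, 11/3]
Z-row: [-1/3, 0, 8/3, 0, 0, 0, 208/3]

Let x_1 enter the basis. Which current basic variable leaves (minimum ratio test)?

Column x_1 entries and ratios — x_2: (26/3)/(1/3) = 26; s_2: 7/3 = 7/3; s_3: (37/3)/(8/3) = 37/8; s_4: (11/3)/(7/3) = 11/7.
Smallest ratio is 11/7 in the row of s_4, so s_4 leaves.

s_4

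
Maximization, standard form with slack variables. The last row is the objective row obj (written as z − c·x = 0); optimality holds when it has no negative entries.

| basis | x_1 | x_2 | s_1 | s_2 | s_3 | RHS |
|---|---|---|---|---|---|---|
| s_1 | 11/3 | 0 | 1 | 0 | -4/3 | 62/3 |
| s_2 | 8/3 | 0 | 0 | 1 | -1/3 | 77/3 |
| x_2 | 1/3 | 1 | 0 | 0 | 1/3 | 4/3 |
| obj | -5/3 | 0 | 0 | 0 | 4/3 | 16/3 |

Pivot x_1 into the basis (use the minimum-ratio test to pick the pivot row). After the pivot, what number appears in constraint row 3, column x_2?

Ratio test on column x_1 — row 1: (62/3)/(11/3) = 62/11; row 2: (77/3)/(8/3) = 77/8; row 3: (4/3)/(1/3) = 4. Minimum is 4 at row 3 (x_2 leaves); pivot element 1/3.
Divide row 3 by 1/3; eliminate column x_1 from the other rows.
In the new row 3, the x_2 entry is the old entry divided by the pivot: 1/(1/3) = 3.

3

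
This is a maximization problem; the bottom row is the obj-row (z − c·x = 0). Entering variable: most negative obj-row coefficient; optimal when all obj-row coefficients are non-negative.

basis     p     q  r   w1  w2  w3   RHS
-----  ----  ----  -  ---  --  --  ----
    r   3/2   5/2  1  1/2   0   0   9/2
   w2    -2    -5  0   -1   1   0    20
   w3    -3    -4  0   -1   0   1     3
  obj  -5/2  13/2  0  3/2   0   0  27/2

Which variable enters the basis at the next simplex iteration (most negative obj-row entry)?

Negative obj-row entries: p: -5/2.
The most negative is -5/2 in column p, so p enters.

p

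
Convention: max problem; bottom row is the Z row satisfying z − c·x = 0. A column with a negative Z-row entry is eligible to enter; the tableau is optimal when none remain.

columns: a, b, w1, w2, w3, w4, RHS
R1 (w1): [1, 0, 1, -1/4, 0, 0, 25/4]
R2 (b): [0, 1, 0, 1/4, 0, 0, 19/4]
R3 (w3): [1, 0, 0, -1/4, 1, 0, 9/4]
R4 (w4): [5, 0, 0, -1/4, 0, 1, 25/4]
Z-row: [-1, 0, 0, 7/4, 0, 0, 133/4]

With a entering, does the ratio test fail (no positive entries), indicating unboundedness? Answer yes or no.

no

Column a has positive entries in row(s) 1, 3, 4, so the ratio test bounds it — not unbounded.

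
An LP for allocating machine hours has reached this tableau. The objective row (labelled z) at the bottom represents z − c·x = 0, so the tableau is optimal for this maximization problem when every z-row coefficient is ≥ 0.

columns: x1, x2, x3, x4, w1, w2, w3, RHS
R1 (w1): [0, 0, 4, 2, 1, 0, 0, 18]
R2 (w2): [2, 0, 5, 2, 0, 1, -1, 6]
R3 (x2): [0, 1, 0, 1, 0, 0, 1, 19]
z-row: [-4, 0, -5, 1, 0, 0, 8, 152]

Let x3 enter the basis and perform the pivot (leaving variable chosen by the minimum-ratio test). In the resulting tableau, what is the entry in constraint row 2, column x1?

2/5

Ratio test on column x3 — row 1: 18/4 = 9/2; row 2: 6/5 = 6/5; row 3: entry 0 ≤ 0. Minimum is 6/5 at row 2 (w2 leaves); pivot element 5.
Divide row 2 by 5; eliminate column x3 from the other rows.
In the new row 2, the x1 entry is the old entry divided by the pivot: 2/5 = 2/5.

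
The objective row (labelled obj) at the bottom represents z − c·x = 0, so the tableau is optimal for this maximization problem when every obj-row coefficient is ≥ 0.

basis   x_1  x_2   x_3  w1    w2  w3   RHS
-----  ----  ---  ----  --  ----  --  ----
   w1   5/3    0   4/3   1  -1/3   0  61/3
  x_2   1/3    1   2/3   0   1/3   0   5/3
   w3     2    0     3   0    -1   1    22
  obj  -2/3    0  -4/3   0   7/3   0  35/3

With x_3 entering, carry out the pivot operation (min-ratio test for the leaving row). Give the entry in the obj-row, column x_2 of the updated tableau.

Ratio test on column x_3 — row 1: (61/3)/(4/3) = 61/4; row 2: (5/3)/(2/3) = 5/2; row 3: 22/3 = 22/3. Minimum is 5/2 at row 2 (x_2 leaves); pivot element 2/3.
Divide row 2 by 2/3; eliminate column x_3 from the other rows.
obj-row update in column x_2: 0 − (-4/3)·(3/2) = 2.

2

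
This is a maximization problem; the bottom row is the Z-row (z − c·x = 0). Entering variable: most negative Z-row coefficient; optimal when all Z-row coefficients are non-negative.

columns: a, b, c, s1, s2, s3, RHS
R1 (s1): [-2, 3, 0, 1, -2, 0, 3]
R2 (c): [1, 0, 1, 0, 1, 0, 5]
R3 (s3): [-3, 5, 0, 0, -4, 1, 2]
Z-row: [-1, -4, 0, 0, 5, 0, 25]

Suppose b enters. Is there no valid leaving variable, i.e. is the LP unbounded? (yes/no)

Column b has positive entries in row(s) 1, 3, so the ratio test bounds it — not unbounded.

no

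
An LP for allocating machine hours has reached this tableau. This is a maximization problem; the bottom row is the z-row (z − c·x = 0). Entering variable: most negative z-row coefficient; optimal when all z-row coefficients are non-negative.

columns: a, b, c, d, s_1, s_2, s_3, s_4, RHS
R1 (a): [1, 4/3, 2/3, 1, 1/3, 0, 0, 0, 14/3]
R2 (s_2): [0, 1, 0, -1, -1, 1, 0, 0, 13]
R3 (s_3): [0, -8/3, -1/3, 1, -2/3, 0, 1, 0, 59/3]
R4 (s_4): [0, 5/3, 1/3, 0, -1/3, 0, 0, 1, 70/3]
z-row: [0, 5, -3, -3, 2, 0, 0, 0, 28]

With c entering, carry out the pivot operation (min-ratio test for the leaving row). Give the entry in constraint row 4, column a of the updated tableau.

Ratio test on column c — row 1: (14/3)/(2/3) = 7; row 2: entry 0 ≤ 0; row 3: entry -1/3 ≤ 0; row 4: (70/3)/(1/3) = 70. Minimum is 7 at row 1 (a leaves); pivot element 2/3.
Divide row 1 by 2/3; eliminate column c from the other rows.
Row 4 update in column a: 0 − (1/3)·(3/2) = -1/2.

-1/2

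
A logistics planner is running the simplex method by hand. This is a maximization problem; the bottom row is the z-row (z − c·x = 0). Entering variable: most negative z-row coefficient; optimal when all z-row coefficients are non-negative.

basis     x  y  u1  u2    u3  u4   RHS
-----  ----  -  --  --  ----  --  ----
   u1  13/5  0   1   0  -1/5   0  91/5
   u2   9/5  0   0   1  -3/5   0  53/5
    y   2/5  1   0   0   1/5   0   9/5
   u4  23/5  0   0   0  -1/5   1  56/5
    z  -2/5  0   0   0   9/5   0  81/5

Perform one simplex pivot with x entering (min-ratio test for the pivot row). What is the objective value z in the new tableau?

395/23

Ratio test on column x — row 1: (91/5)/(13/5) = 7; row 2: (53/5)/(9/5) = 53/9; row 3: (9/5)/(2/5) = 9/2; row 4: (56/5)/(23/5) = 56/23. Minimum is 56/23 at row 4 (u4 leaves); pivot element 23/5.
Pivot on row 4; the z-row RHS becomes 81/5 − (-2/5)·(56/23) = 395/23.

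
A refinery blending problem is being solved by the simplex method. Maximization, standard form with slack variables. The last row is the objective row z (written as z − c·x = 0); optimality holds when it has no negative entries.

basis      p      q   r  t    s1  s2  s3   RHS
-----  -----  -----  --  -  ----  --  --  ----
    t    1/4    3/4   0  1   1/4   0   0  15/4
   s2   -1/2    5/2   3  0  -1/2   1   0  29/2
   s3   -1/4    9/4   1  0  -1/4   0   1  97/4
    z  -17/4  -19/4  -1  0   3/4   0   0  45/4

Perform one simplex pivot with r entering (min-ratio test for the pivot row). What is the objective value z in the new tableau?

Ratio test on column r — row 1: entry 0 ≤ 0; row 2: (29/2)/3 = 29/6; row 3: (97/4)/1 = 97/4. Minimum is 29/6 at row 2 (s2 leaves); pivot element 3.
Pivot on row 2; the z-row RHS becomes 45/4 − (-1)·(29/6) = 193/12.

193/12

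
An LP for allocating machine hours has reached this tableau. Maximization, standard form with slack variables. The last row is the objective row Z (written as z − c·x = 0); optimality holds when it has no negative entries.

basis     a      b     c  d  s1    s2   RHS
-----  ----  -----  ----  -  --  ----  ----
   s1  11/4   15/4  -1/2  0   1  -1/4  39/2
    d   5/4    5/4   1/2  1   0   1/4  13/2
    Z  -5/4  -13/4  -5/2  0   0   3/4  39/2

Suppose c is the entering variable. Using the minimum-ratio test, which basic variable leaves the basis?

Column c entries and ratios — s1: -1/2 ≤ 0, skip; d: (13/2)/(1/2) = 13.
Smallest ratio is 13 in the row of d, so d leaves.

d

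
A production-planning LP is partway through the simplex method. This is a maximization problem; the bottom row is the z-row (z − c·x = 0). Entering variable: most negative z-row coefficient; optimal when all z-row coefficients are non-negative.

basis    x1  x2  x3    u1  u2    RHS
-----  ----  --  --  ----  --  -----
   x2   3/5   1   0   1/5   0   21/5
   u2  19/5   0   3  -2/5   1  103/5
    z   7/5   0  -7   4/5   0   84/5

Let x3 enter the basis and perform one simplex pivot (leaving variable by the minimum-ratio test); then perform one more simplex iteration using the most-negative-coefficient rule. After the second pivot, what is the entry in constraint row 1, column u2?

0

Ratio test on column x3 — row 1: entry 0 ≤ 0; row 2: (103/5)/3 = 103/15. Minimum is 103/15 at row 2 (u2 leaves); pivot element 3.
Divide row 2 by 3; eliminate column x3 from the other rows.
Second iteration: most negative z-row entry is -2/15 in column u1, so u1 enters.
Ratio test on column u1 — row 1: (21/5)/(1/5) = 21; row 2: entry -2/15 ≤ 0. Minimum is 21 at row 1 (x2 leaves); pivot element 1/5.
Divide row 1 by 1/5; eliminate column u1 from the other rows.
After both pivots, the entry at constraint row 1, column u2 is 0.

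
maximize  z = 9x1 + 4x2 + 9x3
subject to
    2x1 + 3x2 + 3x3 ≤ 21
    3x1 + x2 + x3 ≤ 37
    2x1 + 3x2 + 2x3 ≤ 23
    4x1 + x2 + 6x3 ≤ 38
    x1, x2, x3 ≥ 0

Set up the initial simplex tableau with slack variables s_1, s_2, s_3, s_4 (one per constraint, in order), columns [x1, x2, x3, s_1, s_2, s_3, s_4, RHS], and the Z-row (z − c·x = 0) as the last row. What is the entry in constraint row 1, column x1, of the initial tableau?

2

Constraint 1 has coefficient 2 on x1.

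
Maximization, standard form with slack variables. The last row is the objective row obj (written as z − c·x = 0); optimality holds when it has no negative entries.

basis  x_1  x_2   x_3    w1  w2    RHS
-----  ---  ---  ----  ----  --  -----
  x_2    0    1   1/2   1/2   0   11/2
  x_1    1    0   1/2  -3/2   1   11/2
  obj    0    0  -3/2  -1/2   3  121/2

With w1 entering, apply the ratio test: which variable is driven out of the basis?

Column w1 entries and ratios — x_2: (11/2)/(1/2) = 11; x_1: -3/2 ≤ 0, skip.
Smallest ratio is 11 in the row of x_2, so x_2 leaves.

x_2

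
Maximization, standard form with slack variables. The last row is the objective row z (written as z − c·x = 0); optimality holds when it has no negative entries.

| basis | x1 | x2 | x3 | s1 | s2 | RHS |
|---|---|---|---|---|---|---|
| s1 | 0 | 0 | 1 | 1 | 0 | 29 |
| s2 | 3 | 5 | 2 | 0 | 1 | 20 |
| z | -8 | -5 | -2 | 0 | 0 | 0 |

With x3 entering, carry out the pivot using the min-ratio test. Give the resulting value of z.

20

Ratio test on column x3 — row 1: 29/1 = 29; row 2: 20/2 = 10. Minimum is 10 at row 2 (s2 leaves); pivot element 2.
Pivot on row 2; the z-row RHS becomes 0 − (-2)·10 = 20.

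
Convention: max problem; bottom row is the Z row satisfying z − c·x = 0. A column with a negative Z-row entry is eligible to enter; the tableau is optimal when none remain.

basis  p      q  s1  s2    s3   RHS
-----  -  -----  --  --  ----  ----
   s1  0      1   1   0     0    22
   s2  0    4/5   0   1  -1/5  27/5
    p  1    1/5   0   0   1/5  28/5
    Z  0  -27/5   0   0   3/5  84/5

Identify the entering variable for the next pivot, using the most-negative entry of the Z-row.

Negative Z-row entries: q: -27/5.
The most negative is -27/5 in column q, so q enters.

q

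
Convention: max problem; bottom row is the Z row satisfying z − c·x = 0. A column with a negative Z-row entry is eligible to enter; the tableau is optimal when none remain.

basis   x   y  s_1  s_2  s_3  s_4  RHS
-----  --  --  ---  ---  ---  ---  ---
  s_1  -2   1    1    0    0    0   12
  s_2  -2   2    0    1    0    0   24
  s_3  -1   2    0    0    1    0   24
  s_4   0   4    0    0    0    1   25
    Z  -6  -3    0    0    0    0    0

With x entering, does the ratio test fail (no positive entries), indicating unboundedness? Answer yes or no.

Every constraint-row entry in column x is ≤ 0, so increasing x is unbounded.

yes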